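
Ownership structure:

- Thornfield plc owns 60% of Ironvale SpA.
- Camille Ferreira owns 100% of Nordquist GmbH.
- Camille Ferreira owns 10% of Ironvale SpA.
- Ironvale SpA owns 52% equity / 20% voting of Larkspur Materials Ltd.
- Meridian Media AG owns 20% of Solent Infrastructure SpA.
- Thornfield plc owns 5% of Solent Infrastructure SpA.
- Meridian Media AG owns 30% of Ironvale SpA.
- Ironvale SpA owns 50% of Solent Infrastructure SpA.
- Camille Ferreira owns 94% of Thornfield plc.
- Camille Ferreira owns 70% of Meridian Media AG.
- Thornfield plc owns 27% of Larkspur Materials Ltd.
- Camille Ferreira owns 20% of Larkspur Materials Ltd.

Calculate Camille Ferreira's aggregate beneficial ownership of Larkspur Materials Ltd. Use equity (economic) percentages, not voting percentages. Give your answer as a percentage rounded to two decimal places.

Camille reaches Larkspur along 5 paths.
Via Thornfield: 94% × 27% = 25.38%.
Direct stake: 20% = 20%.
Via Thornfield → Ironvale: 94% × 60% × 52% = 29.328%.
Via Meridian → Ironvale: 70% × 30% × 52% = 10.92%.
Via Ironvale: 10% × 52% = 5.2%.
Total: 25.38% + 20% + 29.328% + 10.92% + 5.2% = 90.828%.
Rounded: 90.83%.

90.83%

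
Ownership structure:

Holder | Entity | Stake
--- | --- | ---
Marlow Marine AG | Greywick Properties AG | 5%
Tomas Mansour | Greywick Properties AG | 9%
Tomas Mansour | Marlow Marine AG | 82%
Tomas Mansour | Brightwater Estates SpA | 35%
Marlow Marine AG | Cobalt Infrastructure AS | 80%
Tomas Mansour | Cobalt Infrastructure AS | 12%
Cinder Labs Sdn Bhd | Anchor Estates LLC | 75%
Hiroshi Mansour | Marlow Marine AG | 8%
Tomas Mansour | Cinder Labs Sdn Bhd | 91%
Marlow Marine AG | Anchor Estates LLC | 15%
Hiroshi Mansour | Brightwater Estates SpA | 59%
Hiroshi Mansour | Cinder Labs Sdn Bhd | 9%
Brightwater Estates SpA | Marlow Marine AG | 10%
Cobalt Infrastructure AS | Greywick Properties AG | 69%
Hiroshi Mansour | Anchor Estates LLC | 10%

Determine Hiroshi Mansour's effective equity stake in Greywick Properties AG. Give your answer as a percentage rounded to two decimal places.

8.37%

Hiroshi reaches Greywick along 4 paths.
Via Marlow → Cobalt: 8% × 80% × 69% = 4.416%.
Via Brightwater → Marlow → Cobalt: 59% × 10% × 80% × 69% = 3.2568%.
Via Marlow: 8% × 5% = 0.4%.
Via Brightwater → Marlow: 59% × 10% × 5% = 0.295%.
Total: 4.416% + 3.2568% + 0.4% + 0.295% = 8.3678%.
Rounded: 8.37%.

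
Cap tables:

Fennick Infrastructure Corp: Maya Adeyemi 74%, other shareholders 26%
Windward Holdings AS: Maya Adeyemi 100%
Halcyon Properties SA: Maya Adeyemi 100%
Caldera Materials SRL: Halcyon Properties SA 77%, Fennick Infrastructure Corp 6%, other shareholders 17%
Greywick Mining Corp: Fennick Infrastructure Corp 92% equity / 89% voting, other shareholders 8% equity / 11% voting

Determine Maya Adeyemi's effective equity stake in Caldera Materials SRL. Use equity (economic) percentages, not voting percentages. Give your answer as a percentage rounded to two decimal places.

Maya reaches Caldera along 2 paths.
Via Halcyon: 100% × 77% = 77%.
Via Fennick: 74% × 6% = 4.44%.
Total: 77% + 4.44% = 81.44%.

81.44%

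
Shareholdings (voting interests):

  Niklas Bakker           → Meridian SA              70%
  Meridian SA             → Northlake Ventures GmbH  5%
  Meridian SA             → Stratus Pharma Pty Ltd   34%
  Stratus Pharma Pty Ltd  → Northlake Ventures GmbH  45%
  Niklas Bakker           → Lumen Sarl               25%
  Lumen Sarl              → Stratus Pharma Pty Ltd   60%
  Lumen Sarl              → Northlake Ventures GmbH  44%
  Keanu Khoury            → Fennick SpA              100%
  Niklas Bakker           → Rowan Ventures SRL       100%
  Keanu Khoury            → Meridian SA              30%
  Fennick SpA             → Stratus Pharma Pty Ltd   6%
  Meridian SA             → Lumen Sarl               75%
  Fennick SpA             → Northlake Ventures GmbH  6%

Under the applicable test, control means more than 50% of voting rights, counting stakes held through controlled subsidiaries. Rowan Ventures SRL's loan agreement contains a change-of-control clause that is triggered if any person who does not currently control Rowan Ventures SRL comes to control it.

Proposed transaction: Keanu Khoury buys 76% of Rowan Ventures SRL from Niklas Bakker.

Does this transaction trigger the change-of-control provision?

Yes

The purchase adds only to Keanu's holdings (Niklas's stake shrinks), so Keanu is the only person who could newly come to control Rowan.
Keanu holds 100% of Fennick, so Keanu controls Fennick.
Neither Keanu nor any entity Keanu controls holds any voting interest in Rowan.
So before the transaction, Keanu does not control Rowan.
After the purchase, Keanu holds 76% of Rowan directly, and Niklas's stake falls to 24%.
Keanu holds 76% of Rowan, so Keanu controls Rowan.
Keanu did not control Rowan before and does after, so the clause is triggered.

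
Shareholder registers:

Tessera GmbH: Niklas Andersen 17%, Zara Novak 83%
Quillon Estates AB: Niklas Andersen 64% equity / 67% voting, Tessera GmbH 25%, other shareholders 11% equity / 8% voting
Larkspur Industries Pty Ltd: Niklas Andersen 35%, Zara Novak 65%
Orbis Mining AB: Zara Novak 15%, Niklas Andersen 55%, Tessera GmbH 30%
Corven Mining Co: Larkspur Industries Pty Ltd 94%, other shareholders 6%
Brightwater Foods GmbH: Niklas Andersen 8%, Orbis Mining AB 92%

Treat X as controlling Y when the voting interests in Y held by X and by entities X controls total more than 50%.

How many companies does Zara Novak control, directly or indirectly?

Zara holds 83% of Tessera, so Zara controls Tessera.
Zara holds 65% of Larkspur, so Zara controls Larkspur.
Larkspur holds 94% of Corven, so Zara controls Corven.
No other company's threshold is met.
Zara controls 3 companies.

3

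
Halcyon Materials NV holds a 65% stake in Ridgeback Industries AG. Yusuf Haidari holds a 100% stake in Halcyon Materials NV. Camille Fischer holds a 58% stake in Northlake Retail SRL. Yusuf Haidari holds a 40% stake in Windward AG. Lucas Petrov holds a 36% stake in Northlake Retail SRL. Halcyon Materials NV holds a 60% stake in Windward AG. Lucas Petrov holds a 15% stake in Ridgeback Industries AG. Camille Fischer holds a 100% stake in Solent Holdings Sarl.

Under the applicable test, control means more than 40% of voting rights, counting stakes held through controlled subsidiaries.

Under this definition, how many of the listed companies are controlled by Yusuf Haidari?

3

Yusuf holds 100% of Halcyon, so Yusuf controls Halcyon.
Halcyon holds 65% of Ridgeback, so Yusuf controls Ridgeback.
Halcyon and Yusuf together hold 60% + 40% = 100% of Windward, so Yusuf controls Windward.
No other company's threshold is met.
Yusuf controls 3 companies.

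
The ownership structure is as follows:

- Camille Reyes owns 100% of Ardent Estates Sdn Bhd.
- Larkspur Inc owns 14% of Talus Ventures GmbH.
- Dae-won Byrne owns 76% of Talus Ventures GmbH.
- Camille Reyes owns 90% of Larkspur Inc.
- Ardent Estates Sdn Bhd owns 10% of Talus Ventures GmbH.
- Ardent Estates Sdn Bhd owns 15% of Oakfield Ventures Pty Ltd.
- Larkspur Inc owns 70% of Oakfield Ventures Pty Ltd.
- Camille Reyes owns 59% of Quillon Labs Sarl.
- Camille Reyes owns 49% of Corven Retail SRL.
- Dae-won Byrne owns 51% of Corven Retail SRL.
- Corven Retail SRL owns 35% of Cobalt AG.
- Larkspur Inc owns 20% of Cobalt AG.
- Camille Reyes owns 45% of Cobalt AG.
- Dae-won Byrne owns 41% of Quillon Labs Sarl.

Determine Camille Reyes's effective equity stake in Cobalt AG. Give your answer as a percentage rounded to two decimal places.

Camille reaches Cobalt along 3 paths.
Via Larkspur: 90% × 20% = 18%.
Via Corven: 49% × 35% = 17.15%.
Direct stake: 45% = 45%.
Total: 18% + 17.15% + 45% = 80.15%.

80.15%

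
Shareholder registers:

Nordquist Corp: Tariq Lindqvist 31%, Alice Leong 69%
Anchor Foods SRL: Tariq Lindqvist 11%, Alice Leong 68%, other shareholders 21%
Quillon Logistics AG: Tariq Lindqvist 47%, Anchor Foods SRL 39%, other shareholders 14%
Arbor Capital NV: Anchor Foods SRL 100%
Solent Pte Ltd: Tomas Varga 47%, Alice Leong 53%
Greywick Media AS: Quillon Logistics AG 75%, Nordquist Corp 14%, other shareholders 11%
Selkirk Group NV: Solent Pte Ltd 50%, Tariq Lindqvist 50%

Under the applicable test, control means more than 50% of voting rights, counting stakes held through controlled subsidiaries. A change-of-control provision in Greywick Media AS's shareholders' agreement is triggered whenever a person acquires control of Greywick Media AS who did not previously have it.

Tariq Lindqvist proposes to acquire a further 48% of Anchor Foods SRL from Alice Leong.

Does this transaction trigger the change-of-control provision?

The purchase adds only to Tariq's holdings (Alice's stake shrinks), so Tariq is the only person who could newly come to control Greywick.
Tariq's largest direct stake is 50% in Selkirk, which does not meet the threshold, so Tariq controls no company.
Neither Tariq nor any entity Tariq controls holds any voting interest in Greywick.
So before the transaction, Tariq does not control Greywick.
After the purchase, Tariq's direct stake in Anchor rises to 11% + 48% = 59%, and Alice's stake falls to 20%.
Tariq holds 59% of Anchor, so Tariq controls Anchor.
Tariq and Anchor together hold 47% + 39% = 86% of Quillon, so Tariq controls Quillon.
Quillon holds 75% of Greywick, so Tariq controls Greywick.
Tariq did not control Greywick before and does after, so the clause is triggered.

Yes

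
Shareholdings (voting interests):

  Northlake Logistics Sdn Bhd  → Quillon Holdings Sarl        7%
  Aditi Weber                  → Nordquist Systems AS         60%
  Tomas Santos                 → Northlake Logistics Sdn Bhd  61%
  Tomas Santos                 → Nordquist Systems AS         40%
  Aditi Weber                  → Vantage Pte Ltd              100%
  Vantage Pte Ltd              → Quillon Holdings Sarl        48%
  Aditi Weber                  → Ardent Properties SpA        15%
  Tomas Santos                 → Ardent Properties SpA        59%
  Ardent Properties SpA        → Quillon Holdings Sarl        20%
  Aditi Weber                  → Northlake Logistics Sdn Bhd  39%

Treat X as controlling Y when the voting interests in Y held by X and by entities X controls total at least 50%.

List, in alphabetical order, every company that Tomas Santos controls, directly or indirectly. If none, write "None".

Ardent Properties SpA, Northlake Logistics Sdn Bhd

Tomas holds 61% of Northlake, so Tomas controls Northlake.
Tomas holds 59% of Ardent, so Tomas controls Ardent.
No other company's threshold is met.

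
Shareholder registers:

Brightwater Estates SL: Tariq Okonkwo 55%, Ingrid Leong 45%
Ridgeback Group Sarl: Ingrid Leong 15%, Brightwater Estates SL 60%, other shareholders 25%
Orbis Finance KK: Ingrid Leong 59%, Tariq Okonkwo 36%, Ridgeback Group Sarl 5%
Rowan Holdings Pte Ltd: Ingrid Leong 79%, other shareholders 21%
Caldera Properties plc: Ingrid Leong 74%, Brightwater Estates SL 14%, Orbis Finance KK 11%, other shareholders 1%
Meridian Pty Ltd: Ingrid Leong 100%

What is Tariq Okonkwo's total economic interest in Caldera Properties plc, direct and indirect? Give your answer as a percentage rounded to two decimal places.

Tariq reaches Caldera along 3 paths.
Via Brightwater: 55% × 14% = 7.7%.
Via Orbis: 36% × 11% = 3.96%.
Via Brightwater → Ridgeback → Orbis: 55% × 60% × 5% × 11% = 0.1815%.
Total: 7.7% + 3.96% + 0.1815% = 11.8415%.
Rounded: 11.84%.

11.84%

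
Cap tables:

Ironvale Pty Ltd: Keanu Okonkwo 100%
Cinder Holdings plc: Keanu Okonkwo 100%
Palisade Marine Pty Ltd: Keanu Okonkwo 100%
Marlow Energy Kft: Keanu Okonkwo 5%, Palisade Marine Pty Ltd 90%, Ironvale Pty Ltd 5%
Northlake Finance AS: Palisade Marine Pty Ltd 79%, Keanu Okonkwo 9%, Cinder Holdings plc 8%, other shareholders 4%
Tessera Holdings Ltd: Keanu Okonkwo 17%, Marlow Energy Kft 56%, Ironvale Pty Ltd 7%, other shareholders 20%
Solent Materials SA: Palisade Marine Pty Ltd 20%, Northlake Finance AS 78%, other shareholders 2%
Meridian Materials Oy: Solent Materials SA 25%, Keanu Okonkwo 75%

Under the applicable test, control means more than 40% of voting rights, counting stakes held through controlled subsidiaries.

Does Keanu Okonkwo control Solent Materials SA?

Yes

Keanu holds 100% of Cinder, so Keanu controls Cinder.
Keanu holds 100% of Palisade, so Keanu controls Palisade.
Palisade and Keanu and Cinder together hold 79% + 9% + 8% = 96% of Northlake, so Keanu controls Northlake.
Palisade and Northlake together hold 20% + 78% = 98% of Solent, so Keanu controls Solent.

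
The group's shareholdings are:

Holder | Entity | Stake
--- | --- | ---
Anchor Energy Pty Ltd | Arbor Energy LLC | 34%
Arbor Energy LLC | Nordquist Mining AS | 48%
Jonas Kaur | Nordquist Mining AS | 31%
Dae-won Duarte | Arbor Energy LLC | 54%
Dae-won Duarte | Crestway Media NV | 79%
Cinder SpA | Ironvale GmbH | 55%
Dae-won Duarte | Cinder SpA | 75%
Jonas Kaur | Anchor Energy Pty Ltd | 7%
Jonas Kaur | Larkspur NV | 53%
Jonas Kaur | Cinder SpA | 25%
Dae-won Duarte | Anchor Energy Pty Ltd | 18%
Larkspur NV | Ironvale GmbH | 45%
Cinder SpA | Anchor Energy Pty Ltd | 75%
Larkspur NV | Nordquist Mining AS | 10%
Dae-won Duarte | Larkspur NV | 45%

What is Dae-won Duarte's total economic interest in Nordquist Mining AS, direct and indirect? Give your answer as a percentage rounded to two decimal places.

Dae-won reaches Nordquist along 4 paths.
Via Larkspur: 45% × 10% = 4.5%.
Via Arbor: 54% × 48% = 25.92%.
Via Cinder → Anchor → Arbor: 75% × 75% × 34% × 48% = 9.18%.
Via Anchor → Arbor: 18% × 34% × 48% = 2.9376%.
Total: 4.5% + 25.92% + 9.18% + 2.9376% = 42.5376%.
Rounded: 42.54%.

42.54%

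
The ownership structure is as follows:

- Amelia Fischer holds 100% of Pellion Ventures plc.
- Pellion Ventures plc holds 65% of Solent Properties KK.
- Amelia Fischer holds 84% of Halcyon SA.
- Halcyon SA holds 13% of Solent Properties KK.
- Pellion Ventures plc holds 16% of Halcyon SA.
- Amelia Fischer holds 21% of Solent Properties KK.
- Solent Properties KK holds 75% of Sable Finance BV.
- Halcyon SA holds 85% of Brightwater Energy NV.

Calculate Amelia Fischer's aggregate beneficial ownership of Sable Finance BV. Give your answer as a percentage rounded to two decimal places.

74.25%

Amelia reaches Sable along 4 paths.
Via Pellion → Solent: 100% × 65% × 75% = 48.75%.
Via Solent: 21% × 75% = 15.75%.
Via Halcyon → Solent: 84% × 13% × 75% = 8.19%.
Via Pellion → Halcyon → Solent: 100% × 16% × 13% × 75% = 1.56%.
Total: 48.75% + 15.75% + 8.19% + 1.56% = 74.25%.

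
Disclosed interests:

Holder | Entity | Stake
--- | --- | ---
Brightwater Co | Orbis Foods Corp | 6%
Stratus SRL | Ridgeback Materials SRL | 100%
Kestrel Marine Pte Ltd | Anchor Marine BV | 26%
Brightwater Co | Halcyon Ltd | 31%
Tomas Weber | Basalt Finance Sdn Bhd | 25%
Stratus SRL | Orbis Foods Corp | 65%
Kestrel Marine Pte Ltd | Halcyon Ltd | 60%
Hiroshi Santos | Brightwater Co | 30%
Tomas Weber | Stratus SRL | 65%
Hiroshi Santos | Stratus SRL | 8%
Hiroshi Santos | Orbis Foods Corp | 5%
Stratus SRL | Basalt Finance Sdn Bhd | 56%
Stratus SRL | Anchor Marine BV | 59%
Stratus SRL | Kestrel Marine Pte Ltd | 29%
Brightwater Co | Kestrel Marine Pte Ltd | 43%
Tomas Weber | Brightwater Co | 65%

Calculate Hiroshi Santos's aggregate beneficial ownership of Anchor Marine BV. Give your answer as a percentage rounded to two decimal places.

8.68%

Hiroshi reaches Anchor along 3 paths.
Via Stratus: 8% × 59% = 4.72%.
Via Brightwater → Kestrel: 30% × 43% × 26% = 3.354%.
Via Stratus → Kestrel: 8% × 29% × 26% = 0.6032%.
Total: 4.72% + 3.354% + 0.6032% = 8.6772%.
Rounded: 8.68%.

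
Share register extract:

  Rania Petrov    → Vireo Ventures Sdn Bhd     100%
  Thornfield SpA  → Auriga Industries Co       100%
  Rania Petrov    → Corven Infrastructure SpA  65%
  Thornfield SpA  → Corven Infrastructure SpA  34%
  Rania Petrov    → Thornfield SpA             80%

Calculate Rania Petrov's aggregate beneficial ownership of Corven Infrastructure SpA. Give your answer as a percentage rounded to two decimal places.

Rania reaches Corven along 2 paths.
Direct stake: 65% = 65%.
Via Thornfield: 80% × 34% = 27.2%.
Total: 65% + 27.2% = 92.2%.
Rounded: 92.20%.

92.20%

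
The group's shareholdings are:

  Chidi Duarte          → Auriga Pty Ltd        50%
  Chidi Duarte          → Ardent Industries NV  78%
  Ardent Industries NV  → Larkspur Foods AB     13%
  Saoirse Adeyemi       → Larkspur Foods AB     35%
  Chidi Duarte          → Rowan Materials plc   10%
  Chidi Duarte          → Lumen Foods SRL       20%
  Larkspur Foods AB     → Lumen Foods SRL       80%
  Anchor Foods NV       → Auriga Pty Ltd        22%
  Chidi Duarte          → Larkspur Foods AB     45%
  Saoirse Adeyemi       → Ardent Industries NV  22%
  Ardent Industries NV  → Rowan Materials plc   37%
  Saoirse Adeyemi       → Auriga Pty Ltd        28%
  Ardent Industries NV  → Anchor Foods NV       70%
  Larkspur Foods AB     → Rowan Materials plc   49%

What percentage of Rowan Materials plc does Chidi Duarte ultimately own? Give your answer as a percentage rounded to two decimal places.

65.88%

Chidi reaches Rowan along 4 paths.
Direct stake: 10% = 10%.
Via Larkspur: 45% × 49% = 22.05%.
Via Ardent → Larkspur: 78% × 13% × 49% = 4.9686%.
Via Ardent: 78% × 37% = 28.86%.
Total: 10% + 22.05% + 4.9686% + 28.86% = 65.8786%.
Rounded: 65.88%.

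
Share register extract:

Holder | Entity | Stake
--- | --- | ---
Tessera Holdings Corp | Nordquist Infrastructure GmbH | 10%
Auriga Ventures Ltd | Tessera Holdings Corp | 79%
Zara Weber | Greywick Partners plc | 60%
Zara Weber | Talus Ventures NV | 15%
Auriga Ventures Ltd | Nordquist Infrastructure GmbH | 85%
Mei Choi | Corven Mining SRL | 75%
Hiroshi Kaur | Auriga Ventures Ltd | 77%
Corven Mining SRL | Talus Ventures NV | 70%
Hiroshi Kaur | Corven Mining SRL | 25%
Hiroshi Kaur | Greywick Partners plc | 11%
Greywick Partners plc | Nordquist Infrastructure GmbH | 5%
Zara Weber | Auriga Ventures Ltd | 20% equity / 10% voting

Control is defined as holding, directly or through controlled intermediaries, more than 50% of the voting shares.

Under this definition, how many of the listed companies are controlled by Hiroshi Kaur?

3

Hiroshi holds 77% of Auriga, so Hiroshi controls Auriga.
Auriga holds 79% of Tessera, so Hiroshi controls Tessera.
Tessera and Auriga together hold 10% + 85% = 95% of Nordquist, so Hiroshi controls Nordquist.
No other company's threshold is met.
Hiroshi controls 3 companies.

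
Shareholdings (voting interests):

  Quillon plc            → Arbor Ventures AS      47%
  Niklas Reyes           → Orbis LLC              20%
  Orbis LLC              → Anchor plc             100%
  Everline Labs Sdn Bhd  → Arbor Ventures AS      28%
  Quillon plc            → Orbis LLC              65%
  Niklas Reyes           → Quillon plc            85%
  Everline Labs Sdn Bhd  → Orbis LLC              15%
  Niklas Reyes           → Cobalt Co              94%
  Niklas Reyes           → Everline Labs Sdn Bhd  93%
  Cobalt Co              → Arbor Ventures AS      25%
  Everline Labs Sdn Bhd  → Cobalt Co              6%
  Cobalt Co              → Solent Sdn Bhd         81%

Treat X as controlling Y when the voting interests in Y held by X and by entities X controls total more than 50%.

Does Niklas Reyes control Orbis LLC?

Niklas holds 93% of Everline, so Niklas controls Everline.
Niklas holds 85% of Quillon, so Niklas controls Quillon.
Niklas and Quillon and Everline together hold 20% + 65% + 15% = 100% of Orbis, so Niklas controls Orbis.

Yes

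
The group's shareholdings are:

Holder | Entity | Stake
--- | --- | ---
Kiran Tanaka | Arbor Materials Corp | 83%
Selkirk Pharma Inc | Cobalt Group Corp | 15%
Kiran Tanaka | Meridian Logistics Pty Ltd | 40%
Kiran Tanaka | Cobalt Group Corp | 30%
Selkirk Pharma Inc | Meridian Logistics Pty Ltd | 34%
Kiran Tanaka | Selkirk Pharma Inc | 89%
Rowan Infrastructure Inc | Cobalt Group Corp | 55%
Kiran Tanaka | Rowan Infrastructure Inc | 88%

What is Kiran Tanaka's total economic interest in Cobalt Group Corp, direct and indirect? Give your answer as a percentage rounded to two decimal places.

Kiran reaches Cobalt along 3 paths.
Via Rowan: 88% × 55% = 48.4%.
Direct stake: 30% = 30%.
Via Selkirk: 89% × 15% = 13.35%.
Total: 48.4% + 30% + 13.35% = 91.75%.

91.75%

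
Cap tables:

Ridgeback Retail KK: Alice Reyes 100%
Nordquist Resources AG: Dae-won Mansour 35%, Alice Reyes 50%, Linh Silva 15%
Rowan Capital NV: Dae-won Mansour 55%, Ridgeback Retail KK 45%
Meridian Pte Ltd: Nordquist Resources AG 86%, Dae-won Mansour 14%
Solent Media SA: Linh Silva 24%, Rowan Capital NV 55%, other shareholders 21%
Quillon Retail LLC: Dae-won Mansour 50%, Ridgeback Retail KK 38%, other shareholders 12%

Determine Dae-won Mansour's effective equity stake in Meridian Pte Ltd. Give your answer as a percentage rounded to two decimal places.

Dae-won reaches Meridian along 2 paths.
Via Nordquist: 35% × 86% = 30.1%.
Direct stake: 14% = 14%.
Total: 30.1% + 14% = 44.1%.
Rounded: 44.10%.

44.10%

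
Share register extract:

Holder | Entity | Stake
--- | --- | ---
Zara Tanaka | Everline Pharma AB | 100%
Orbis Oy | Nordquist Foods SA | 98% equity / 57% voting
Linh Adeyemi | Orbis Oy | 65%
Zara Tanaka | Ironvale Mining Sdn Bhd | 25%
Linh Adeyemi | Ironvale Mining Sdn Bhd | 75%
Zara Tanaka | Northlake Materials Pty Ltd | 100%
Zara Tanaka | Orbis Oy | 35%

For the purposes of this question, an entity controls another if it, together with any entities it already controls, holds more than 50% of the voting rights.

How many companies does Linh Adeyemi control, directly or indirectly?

3

Linh holds 65% of Orbis, so Linh controls Orbis.
Linh holds 75% of Ironvale, so Linh controls Ironvale.
Orbis holds 57% of Nordquist, so Linh controls Nordquist.
No other company's threshold is met.
Linh controls 3 companies.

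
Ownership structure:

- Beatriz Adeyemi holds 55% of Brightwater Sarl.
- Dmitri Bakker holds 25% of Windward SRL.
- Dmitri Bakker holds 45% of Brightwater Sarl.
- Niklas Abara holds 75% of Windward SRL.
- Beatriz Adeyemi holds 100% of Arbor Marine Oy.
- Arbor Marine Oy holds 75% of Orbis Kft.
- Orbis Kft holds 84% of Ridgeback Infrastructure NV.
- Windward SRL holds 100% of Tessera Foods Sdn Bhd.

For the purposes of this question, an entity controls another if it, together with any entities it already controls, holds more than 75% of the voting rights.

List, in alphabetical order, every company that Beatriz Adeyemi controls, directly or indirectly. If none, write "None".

Beatriz holds 100% of Arbor, so Beatriz controls Arbor.
No other company's threshold is met.

Arbor Marine Oy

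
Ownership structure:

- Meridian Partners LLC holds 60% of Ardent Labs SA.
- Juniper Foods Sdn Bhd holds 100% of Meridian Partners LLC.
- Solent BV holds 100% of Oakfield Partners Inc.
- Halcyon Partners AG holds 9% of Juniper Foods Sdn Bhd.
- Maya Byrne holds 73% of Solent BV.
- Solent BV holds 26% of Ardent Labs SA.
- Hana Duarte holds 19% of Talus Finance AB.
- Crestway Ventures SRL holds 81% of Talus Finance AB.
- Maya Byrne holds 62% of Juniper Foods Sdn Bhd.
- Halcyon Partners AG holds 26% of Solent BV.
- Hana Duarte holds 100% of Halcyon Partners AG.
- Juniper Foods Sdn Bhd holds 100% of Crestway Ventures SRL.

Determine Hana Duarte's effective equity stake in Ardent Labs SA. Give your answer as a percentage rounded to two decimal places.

12.16%

Hana reaches Ardent along 2 paths.
Via Halcyon → Juniper → Meridian: 100% × 9% × 100% × 60% = 5.4%.
Via Halcyon → Solent: 100% × 26% × 26% = 6.76%.
Total: 5.4% + 6.76% = 12.16%.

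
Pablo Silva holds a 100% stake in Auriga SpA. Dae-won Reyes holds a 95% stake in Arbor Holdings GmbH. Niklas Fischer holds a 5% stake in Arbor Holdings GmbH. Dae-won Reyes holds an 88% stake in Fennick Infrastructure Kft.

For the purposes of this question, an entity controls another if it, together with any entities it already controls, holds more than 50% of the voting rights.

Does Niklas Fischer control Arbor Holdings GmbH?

Niklas's largest direct stake is 5% in Arbor, which does not meet the threshold, so Niklas controls no company.
In Arbor, Niklas's side holds only 5%, not > 50%.
So Niklas does not control Arbor.

No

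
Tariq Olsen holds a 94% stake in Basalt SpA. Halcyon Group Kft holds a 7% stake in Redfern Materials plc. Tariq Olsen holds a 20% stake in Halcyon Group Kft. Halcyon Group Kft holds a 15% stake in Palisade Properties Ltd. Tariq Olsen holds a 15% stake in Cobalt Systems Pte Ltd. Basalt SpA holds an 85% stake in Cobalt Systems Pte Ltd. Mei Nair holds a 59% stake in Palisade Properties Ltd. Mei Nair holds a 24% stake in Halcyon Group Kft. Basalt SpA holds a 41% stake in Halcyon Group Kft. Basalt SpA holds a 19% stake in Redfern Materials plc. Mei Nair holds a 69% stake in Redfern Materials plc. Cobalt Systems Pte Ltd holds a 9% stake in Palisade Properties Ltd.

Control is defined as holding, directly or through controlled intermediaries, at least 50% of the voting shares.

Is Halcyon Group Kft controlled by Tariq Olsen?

Tariq holds 94% of Basalt, so Tariq controls Basalt.
Tariq and Basalt together hold 20% + 41% = 61% of Halcyon, so Tariq controls Halcyon.

Yes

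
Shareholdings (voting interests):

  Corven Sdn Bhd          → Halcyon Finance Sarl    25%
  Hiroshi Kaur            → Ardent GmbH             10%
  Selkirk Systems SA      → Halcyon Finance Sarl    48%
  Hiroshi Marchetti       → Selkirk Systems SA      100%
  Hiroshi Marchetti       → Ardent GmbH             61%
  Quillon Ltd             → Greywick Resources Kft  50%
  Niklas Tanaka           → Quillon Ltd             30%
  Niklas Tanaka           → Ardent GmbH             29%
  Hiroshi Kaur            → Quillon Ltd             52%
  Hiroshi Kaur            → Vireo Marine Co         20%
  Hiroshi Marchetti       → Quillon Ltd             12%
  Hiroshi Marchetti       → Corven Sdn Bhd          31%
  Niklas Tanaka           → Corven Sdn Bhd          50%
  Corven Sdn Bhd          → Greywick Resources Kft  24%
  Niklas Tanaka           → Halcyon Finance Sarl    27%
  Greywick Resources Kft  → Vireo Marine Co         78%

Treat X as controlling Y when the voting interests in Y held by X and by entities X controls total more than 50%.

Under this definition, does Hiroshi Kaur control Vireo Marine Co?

No

Hiroshi Kaur holds 52% of Quillon, so Hiroshi Kaur controls Quillon.
In Vireo, Hiroshi Kaur's side holds only 20%, not > 50%.
So Hiroshi Kaur does not control Vireo.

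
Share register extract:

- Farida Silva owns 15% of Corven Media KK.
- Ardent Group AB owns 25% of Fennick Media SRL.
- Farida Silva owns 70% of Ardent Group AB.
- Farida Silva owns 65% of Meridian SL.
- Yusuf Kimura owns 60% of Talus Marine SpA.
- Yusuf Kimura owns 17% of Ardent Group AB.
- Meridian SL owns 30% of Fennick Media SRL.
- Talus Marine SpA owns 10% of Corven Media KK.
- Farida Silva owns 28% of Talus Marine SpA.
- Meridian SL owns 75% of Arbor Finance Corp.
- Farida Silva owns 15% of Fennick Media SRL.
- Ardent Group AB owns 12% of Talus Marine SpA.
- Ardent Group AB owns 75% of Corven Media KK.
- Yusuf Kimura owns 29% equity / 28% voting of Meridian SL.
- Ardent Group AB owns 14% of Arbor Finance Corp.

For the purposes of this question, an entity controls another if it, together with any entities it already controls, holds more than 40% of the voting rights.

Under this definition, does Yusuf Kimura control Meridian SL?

No

Yusuf holds 60% of Talus, so Yusuf controls Talus.
In Meridian, Yusuf's side holds only 28%, not > 40%.
So Yusuf does not control Meridian.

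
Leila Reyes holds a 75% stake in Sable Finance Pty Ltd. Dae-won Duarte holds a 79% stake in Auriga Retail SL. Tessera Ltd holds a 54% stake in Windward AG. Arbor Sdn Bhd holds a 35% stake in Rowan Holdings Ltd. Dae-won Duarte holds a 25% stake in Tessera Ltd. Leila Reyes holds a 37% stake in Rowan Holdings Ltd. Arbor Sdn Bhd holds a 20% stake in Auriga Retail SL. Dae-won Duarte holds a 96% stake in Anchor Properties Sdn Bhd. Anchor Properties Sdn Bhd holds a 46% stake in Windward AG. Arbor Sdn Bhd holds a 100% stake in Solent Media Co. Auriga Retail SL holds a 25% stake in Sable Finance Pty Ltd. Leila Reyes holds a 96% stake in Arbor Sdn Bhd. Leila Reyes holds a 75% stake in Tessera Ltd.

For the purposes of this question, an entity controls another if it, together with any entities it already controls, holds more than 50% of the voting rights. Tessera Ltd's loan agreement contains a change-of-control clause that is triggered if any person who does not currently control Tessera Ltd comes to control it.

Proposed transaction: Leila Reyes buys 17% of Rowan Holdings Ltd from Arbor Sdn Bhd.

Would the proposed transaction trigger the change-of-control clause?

The purchase adds only to Leila's holdings (Arbor's stake shrinks), so Leila is the only person who could newly come to control Tessera.
Leila holds 75% of Tessera, so Leila controls Tessera.
So Leila already controls Tessera before the transaction.
After the purchase, Leila's direct stake in Rowan rises to 37% + 17% = 54%, and Arbor's stake falls to 18%.
Leila controlled Tessera already, so this is not a new person acquiring control; every other person's position is unchanged or reduced.
No new person acquires control, so the clause is not triggered.

No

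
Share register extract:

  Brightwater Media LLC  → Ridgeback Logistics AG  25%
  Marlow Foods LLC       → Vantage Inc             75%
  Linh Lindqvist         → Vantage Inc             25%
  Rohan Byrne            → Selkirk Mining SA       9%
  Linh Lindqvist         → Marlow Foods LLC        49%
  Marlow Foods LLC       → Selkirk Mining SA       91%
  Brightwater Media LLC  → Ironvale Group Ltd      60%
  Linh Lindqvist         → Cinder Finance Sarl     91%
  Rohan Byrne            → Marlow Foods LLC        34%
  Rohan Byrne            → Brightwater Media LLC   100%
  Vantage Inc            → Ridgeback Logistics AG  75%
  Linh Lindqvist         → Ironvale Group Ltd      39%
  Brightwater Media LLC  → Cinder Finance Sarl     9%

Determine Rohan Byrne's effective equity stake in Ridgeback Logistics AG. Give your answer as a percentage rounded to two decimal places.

Rohan reaches Ridgeback along 2 paths.
Via Brightwater: 100% × 25% = 25%.
Via Marlow → Vantage: 34% × 75% × 75% = 19.125%.
Total: 25% + 19.125% = 44.125%.
Rounded: 44.13%.

44.13%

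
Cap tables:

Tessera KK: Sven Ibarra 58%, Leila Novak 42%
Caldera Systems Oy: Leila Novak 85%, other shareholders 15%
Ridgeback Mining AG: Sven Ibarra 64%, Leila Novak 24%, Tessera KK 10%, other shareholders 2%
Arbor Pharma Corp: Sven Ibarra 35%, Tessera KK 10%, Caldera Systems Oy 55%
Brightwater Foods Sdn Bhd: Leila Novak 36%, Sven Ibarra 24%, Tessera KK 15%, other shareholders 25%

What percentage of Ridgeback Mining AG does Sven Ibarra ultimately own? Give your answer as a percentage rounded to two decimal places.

69.80%

Sven reaches Ridgeback along 2 paths.
Direct stake: 64% = 64%.
Via Tessera: 58% × 10% = 5.8%.
Total: 64% + 5.8% = 69.8%.
Rounded: 69.80%.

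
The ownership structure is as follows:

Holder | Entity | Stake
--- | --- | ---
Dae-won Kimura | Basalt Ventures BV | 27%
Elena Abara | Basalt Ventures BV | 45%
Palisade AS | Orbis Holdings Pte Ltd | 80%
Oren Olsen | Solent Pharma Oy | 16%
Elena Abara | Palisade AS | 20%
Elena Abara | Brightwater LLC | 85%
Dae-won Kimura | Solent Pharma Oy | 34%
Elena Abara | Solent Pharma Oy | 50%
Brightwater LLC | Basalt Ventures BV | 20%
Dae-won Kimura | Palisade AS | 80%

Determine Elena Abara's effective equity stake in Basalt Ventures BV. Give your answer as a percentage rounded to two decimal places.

62.00%

Elena reaches Basalt along 2 paths.
Direct stake: 45% = 45%.
Via Brightwater: 85% × 20% = 17%.
Total: 45% + 17% = 62%.
Rounded: 62.00%.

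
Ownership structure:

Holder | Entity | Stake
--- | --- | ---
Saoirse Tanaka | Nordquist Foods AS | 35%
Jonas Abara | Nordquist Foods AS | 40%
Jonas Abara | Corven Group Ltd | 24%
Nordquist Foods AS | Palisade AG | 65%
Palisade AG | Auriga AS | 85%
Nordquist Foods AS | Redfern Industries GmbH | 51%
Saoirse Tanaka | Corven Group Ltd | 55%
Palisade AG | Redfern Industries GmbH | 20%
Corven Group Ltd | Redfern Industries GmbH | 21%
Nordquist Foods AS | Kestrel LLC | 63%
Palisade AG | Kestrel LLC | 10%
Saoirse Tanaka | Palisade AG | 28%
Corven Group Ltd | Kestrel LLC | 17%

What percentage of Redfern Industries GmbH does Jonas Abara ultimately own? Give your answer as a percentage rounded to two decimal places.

30.64%

Jonas reaches Redfern along 3 paths.
Via Nordquist → Palisade: 40% × 65% × 20% = 5.2%.
Via Nordquist: 40% × 51% = 20.4%.
Via Corven: 24% × 21% = 5.04%.
Total: 5.2% + 20.4% + 5.04% = 30.64%.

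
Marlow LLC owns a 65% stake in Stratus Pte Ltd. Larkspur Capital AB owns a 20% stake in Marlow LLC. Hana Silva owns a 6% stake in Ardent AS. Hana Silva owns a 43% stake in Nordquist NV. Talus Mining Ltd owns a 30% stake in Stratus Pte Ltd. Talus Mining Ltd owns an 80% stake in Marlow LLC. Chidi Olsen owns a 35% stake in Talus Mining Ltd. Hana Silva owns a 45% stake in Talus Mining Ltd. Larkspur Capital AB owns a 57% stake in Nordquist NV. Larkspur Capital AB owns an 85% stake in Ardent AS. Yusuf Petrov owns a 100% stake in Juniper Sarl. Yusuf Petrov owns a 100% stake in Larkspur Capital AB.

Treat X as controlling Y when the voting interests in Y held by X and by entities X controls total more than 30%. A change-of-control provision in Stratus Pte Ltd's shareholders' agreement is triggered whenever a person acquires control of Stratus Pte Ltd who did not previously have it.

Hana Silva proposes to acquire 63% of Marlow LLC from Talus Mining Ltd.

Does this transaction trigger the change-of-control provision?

The purchase adds only to Hana's holdings (Talus's stake shrinks), so Hana is the only person who could newly come to control Stratus.
Hana holds 45% of Talus, so Hana controls Talus.
Talus holds 80% of Marlow, so Hana controls Marlow.
Talus and Marlow together hold 30% + 65% = 95% of Stratus, so Hana controls Stratus.
So Hana already controls Stratus before the transaction.
After the purchase, Hana holds 63% of Marlow directly, and Talus's stake falls to 17%.
Hana controlled Stratus already, so this is not a new person acquiring control; every other person's position is unchanged or reduced.
No new person acquires control, so the clause is not triggered.

No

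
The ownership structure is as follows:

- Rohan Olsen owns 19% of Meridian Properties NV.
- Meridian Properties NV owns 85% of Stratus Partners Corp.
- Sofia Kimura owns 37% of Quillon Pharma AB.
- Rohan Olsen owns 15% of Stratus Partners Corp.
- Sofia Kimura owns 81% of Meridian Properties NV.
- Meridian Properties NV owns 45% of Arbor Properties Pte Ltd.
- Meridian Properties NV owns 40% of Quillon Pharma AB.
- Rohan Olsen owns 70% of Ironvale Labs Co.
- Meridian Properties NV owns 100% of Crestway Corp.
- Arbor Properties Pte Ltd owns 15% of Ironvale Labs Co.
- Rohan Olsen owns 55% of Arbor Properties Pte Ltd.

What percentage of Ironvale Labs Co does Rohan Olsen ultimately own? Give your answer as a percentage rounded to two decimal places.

Rohan reaches Ironvale along 3 paths.
Direct stake: 70% = 70%.
Via Meridian → Arbor: 19% × 45% × 15% = 1.2825%.
Via Arbor: 55% × 15% = 8.25%.
Total: 70% + 1.2825% + 8.25% = 79.5325%.
Rounded: 79.53%.

79.53%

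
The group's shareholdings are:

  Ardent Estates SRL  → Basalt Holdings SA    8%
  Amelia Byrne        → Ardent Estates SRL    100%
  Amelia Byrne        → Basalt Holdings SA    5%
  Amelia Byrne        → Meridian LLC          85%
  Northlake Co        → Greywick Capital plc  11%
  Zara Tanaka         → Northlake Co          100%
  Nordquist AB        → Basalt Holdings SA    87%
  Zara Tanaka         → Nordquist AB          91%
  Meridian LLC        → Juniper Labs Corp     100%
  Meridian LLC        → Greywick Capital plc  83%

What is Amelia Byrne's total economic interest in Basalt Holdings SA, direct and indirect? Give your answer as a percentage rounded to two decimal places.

Amelia reaches Basalt along 2 paths.
Via Ardent: 100% × 8% = 8%.
Direct stake: 5% = 5%.
Total: 8% + 5% = 13%.
Rounded: 13.00%.

13.00%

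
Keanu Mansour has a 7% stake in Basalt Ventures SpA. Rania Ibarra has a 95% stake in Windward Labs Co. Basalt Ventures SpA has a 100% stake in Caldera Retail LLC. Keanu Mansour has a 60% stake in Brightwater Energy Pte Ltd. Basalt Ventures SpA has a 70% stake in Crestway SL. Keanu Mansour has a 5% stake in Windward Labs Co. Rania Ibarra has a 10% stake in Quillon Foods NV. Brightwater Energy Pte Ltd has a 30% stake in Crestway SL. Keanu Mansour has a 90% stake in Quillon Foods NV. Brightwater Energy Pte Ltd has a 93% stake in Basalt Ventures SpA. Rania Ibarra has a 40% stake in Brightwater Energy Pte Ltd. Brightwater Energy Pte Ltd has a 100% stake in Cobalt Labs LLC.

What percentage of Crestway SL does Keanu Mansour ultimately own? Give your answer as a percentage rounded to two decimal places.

61.96%

Keanu reaches Crestway along 3 paths.
Via Brightwater → Basalt: 60% × 93% × 70% = 39.06%.
Via Basalt: 7% × 70% = 4.9%.
Via Brightwater: 60% × 30% = 18%.
Total: 39.06% + 4.9% + 18% = 61.96%.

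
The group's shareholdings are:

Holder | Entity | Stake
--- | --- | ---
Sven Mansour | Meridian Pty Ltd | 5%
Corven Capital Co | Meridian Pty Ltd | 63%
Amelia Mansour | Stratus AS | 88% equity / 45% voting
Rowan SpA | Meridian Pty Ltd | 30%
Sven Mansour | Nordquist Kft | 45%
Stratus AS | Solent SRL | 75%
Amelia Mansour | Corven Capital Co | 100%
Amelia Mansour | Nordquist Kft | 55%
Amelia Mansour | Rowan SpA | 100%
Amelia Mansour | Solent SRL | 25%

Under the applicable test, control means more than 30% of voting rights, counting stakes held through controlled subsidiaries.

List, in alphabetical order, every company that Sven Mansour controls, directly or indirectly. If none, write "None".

Sven holds 45% of Nordquist, so Sven controls Nordquist.
No other company's threshold is met.

Nordquist Kft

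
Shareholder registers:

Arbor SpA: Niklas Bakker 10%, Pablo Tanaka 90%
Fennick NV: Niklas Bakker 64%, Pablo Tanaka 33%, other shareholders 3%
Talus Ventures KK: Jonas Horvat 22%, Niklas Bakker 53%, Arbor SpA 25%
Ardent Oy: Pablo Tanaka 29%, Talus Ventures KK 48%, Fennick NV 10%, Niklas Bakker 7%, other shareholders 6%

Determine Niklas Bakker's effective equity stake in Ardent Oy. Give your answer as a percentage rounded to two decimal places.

40.04%

Niklas reaches Ardent along 4 paths.
Via Talus: 53% × 48% = 25.44%.
Via Arbor → Talus: 10% × 25% × 48% = 1.2%.
Via Fennick: 64% × 10% = 6.4%.
Direct stake: 7% = 7%.
Total: 25.44% + 1.2% + 6.4% + 7% = 40.04%.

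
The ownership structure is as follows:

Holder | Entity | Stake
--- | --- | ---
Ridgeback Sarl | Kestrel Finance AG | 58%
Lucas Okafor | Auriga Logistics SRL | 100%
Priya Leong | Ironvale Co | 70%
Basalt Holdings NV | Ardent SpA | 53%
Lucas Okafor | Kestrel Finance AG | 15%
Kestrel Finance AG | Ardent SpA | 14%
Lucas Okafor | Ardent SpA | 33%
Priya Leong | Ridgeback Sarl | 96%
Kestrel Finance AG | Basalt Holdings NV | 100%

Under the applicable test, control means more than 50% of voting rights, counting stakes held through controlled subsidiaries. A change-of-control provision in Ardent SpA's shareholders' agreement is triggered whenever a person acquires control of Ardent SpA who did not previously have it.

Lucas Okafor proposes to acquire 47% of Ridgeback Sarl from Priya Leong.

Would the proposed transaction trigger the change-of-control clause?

No

The purchase adds only to Lucas's holdings (Priya's stake shrinks), so Lucas is the only person who could newly come to control Ardent.
Lucas holds 100% of Auriga, so Lucas controls Auriga.
In Ardent, Lucas's side holds only 33%, not > 50%.
So before the transaction, Lucas does not control Ardent.
After the purchase, Lucas holds 47% of Ridgeback directly, and Priya's stake falls to 49%.
Lucas's side now holds 47% of Ridgeback, not > 50%, so Lucas still does not control Ridgeback.
After the transaction, Lucas's side holds 33% of Ardent, not > 50%, so Lucas still does not control Ardent.
No new person acquires control, so the clause is not triggered.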